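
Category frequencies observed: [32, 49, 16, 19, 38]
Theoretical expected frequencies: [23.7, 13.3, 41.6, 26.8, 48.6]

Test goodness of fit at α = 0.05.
Chi-square goodness of fit test:
H₀: observed counts match expected distribution
H₁: observed counts differ from expected distribution
df = k - 1 = 4
χ² = Σ(O - E)²/E
   = (32 - 23.7)²/23.7 + (49 - 13.3)²/13.3 + (16 - 41.6)²/41.6 + (19 - 26.8)²/26.8 + (38 - 48.6)²/48.6
   = 2.907 + 95.826 + 15.754 + 2.270 + 2.312
   = 119.07
p-value < 0.0001

Since p-value < α = 0.05, we reject H₀.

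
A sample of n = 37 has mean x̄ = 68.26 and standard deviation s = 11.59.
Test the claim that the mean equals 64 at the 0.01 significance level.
One-sample t-test:
H₀: μ = 64
H₁: μ ≠ 64
df = n - 1 = 36
t = (x̄ - μ₀) / (s/√n) = (68.26 - 64) / (11.59/√37) = 2.236
p-value = 0.0317

Since p-value > α = 0.01, we fail to reject H₀.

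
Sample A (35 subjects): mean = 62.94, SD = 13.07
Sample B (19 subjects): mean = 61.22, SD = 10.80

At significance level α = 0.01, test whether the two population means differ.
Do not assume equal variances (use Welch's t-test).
Welch's two-sample t-test:
H₀: μ₁ = μ₂
H₁: μ₁ ≠ μ₂
s₁²/n₁ = 13.07²/35 = 4.8807,  s₂²/n₂ = 10.80²/19 = 6.1389
SE = √(s₁²/n₁ + s₂²/n₂) = √(4.8807 + 6.1389) = 3.3196
df (Welch-Satterthwaite) = (s₁²/n₁ + s₂²/n₂)² / [(s₁²/n₁)²/(n₁-1) + (s₂²/n₂)²/(n₂-1)] ≈ 43.46
t = (x̄₁ - x̄₂) / SE = (62.94 - 61.22) / 3.3196 = 1.72 / 3.3196 = 0.518
p-value = 0.6070

Since p-value > α = 0.01, we fail to reject H₀.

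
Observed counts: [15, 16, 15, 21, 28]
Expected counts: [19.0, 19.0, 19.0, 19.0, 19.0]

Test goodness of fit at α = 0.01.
Chi-square goodness of fit test:
H₀: observed counts match expected distribution
H₁: observed counts differ from expected distribution
df = k - 1 = 4
χ² = Σ(O - E)²/E
   = (15 - 19.0)²/19.0 + (16 - 19.0)²/19.0 + (15 - 19.0)²/19.0 + (21 - 19.0)²/19.0 + (28 - 19.0)²/19.0
   = 0.842 + 0.474 + 0.842 + 0.211 + 4.263
   = 6.63
p-value = 0.1567

Since p-value > α = 0.01, we fail to reject H₀.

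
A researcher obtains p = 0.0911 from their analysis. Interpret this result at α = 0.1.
Since p = 0.0911 < α = 0.1, reject H₀.
There is sufficient evidence to reject the null hypothesis; the result is statistically significant at the 0.1 level.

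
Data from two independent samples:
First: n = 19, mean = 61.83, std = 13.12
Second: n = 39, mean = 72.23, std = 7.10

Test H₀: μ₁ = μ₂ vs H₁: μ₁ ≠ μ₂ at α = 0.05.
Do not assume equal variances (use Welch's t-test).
Welch's two-sample t-test:
H₀: μ₁ = μ₂
H₁: μ₁ ≠ μ₂
s₁²/n₁ = 13.12²/19 = 9.0597,  s₂²/n₂ = 7.10²/39 = 1.2926
SE = √(s₁²/n₁ + s₂²/n₂) = √(9.0597 + 1.2926) = 3.2175
df (Welch-Satterthwaite) = (s₁²/n₁ + s₂²/n₂)² / [(s₁²/n₁)²/(n₁-1) + (s₂²/n₂)²/(n₂-1)] ≈ 23.28
t = (x̄₁ - x̄₂) / SE = (61.83 - 72.23) / 3.2175 = -10.40 / 3.2175 = -3.232
p-value = 0.0036

Since p-value < α = 0.05, we reject H₀.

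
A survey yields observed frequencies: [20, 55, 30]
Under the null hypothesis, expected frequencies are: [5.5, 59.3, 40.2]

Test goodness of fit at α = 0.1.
Chi-square goodness of fit test:
H₀: observed counts match expected distribution
H₁: observed counts differ from expected distribution
df = k - 1 = 2
χ² = Σ(O - E)²/E
   = (20 - 5.5)²/5.5 + (55 - 59.3)²/59.3 + (30 - 40.2)²/40.2
   = 38.227 + 0.312 + 2.588
   = 41.13
p-value < 0.0001

Since p-value < α = 0.1, we reject H₀.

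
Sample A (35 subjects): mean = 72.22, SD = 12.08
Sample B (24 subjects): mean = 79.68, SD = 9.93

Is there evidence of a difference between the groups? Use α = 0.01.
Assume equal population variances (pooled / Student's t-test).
Student's two-sample t-test (equal variances):
H₀: μ₁ = μ₂
H₁: μ₁ ≠ μ₂
df = n₁ + n₂ - 2 = 57
Pooled variance s_p² = [(n₁-1)s₁² + (n₂-1)s₂²] / (n₁ + n₂ - 2) = [(34)(12.08²) + (23)(9.93²)] / 57 = 126.8318
SE = √(s_p²(1/n₁ + 1/n₂)) = √(126.8318 × (1/35 + 1/24)) = 2.9847
t = (x̄₁ - x̄₂) / SE = (72.22 - 79.68) / 2.9847 = -7.46 / 2.9847 = -2.499
p-value = 0.0153

Since p-value > α = 0.01, we fail to reject H₀.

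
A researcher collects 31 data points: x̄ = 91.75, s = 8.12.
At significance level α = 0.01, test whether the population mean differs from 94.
One-sample t-test:
H₀: μ = 94
H₁: μ ≠ 94
df = n - 1 = 30
t = (x̄ - μ₀) / (s/√n) = (91.75 - 94) / (8.12/√31) = -1.543
p-value = 0.1334

Since p-value > α = 0.01, we fail to reject H₀.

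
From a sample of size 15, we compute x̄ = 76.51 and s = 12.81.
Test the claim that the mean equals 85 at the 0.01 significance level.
One-sample t-test:
H₀: μ = 85
H₁: μ ≠ 85
df = n - 1 = 14
t = (x̄ - μ₀) / (s/√n) = (76.51 - 85) / (12.81/√15) = -2.567
p-value = 0.0224

Since p-value > α = 0.01, we fail to reject H₀.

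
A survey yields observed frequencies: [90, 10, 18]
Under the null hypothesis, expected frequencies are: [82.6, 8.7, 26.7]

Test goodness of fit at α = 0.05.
Chi-square goodness of fit test:
H₀: observed counts match expected distribution
H₁: observed counts differ from expected distribution
df = k - 1 = 2
χ² = Σ(O - E)²/E
   = (90 - 82.6)²/82.6 + (10 - 8.7)²/8.7 + (18 - 26.7)²/26.7
   = 0.663 + 0.194 + 2.835
   = 3.69
p-value = 0.1579

Since p-value > α = 0.05, we fail to reject H₀.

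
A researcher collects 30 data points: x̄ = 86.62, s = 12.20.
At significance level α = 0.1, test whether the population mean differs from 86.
One-sample t-test:
H₀: μ = 86
H₁: μ ≠ 86
df = n - 1 = 29
t = (x̄ - μ₀) / (s/√n) = (86.62 - 86) / (12.20/√30) = 0.278
p-value = 0.7827

Since p-value > α = 0.1, we fail to reject H₀.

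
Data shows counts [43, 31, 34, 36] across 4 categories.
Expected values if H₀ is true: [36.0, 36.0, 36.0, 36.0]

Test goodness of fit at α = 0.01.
Chi-square goodness of fit test:
H₀: observed counts match expected distribution
H₁: observed counts differ from expected distribution
df = k - 1 = 3
χ² = Σ(O - E)²/E
   = (43 - 36.0)²/36.0 + (31 - 36.0)²/36.0 + (34 - 36.0)²/36.0 + (36 - 36.0)²/36.0
   = 1.361 + 0.694 + 0.111 + 0.000
   = 2.17
p-value = 0.5385

Since p-value > α = 0.01, we fail to reject H₀.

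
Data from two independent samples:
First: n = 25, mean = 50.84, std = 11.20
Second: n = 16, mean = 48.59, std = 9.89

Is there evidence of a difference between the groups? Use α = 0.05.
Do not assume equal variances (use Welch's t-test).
Welch's two-sample t-test:
H₀: μ₁ = μ₂
H₁: μ₁ ≠ μ₂
s₁²/n₁ = 11.20²/25 = 5.0176,  s₂²/n₂ = 9.89²/16 = 6.1133
SE = √(s₁²/n₁ + s₂²/n₂) = √(5.0176 + 6.1133) = 3.3363
df (Welch-Satterthwaite) = (s₁²/n₁ + s₂²/n₂)² / [(s₁²/n₁)²/(n₁-1) + (s₂²/n₂)²/(n₂-1)] ≈ 34.99
t = (x̄₁ - x̄₂) / SE = (50.84 - 48.59) / 3.3363 = 2.25 / 3.3363 = 0.674
p-value = 0.5045

Since p-value > α = 0.05, we fail to reject H₀.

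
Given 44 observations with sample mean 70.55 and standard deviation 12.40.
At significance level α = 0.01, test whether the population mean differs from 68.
One-sample t-test:
H₀: μ = 68
H₁: μ ≠ 68
df = n - 1 = 43
t = (x̄ - μ₀) / (s/√n) = (70.55 - 68) / (12.40/√44) = 1.364
p-value = 0.1796

Since p-value > α = 0.01, we fail to reject H₀.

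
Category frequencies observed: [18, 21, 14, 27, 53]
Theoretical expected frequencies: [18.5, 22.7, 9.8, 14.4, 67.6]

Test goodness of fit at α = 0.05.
Chi-square goodness of fit test:
H₀: observed counts match expected distribution
H₁: observed counts differ from expected distribution
df = k - 1 = 4
χ² = Σ(O - E)²/E
   = (18 - 18.5)²/18.5 + (21 - 22.7)²/22.7 + (14 - 9.8)²/9.8 + (27 - 14.4)²/14.4 + (53 - 67.6)²/67.6
   = 0.014 + 0.127 + 1.800 + 11.025 + 3.153
   = 16.12
p-value = 0.0029

Since p-value < α = 0.05, we reject H₀.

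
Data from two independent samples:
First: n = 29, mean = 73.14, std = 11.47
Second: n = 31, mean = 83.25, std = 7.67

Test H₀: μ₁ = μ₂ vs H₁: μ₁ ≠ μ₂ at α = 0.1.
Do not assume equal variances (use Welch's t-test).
Welch's two-sample t-test:
H₀: μ₁ = μ₂
H₁: μ₁ ≠ μ₂
s₁²/n₁ = 11.47²/29 = 4.5366,  s₂²/n₂ = 7.67²/31 = 1.8977
SE = √(s₁²/n₁ + s₂²/n₂) = √(4.5366 + 1.8977) = 2.5366
df (Welch-Satterthwaite) = (s₁²/n₁ + s₂²/n₂)² / [(s₁²/n₁)²/(n₁-1) + (s₂²/n₂)²/(n₂-1)] ≈ 48.42
t = (x̄₁ - x̄₂) / SE = (73.14 - 83.25) / 2.5366 = -10.11 / 2.5366 = -3.986
p-value = 0.0002

Since p-value < α = 0.1, we reject H₀.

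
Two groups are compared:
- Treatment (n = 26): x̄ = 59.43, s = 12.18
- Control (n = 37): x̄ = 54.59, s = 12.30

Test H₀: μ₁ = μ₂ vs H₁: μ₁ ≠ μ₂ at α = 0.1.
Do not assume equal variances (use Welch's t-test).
Welch's two-sample t-test:
H₀: μ₁ = μ₂
H₁: μ₁ ≠ μ₂
s₁²/n₁ = 12.18²/26 = 5.7059,  s₂²/n₂ = 12.30²/37 = 4.0889
SE = √(s₁²/n₁ + s₂²/n₂) = √(5.7059 + 4.0889) = 3.1297
df (Welch-Satterthwaite) = (s₁²/n₁ + s₂²/n₂)² / [(s₁²/n₁)²/(n₁-1) + (s₂²/n₂)²/(n₂-1)] ≈ 54.30
t = (x̄₁ - x̄₂) / SE = (59.43 - 54.59) / 3.1297 = 4.84 / 3.1297 = 1.546
p-value = 0.1278

Since p-value > α = 0.1, we fail to reject H₀.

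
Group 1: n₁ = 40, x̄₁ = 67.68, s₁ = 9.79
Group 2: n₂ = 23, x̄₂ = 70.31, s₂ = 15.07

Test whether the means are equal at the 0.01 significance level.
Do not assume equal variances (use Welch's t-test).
Welch's two-sample t-test:
H₀: μ₁ = μ₂
H₁: μ₁ ≠ μ₂
s₁²/n₁ = 9.79²/40 = 2.3961,  s₂²/n₂ = 15.07²/23 = 9.8741
SE = √(s₁²/n₁ + s₂²/n₂) = √(2.3961 + 9.8741) = 3.5029
df (Welch-Satterthwaite) = (s₁²/n₁ + s₂²/n₂)² / [(s₁²/n₁)²/(n₁-1) + (s₂²/n₂)²/(n₂-1)] ≈ 32.88
t = (x̄₁ - x̄₂) / SE = (67.68 - 70.31) / 3.5029 = -2.63 / 3.5029 = -0.751
p-value = 0.4581

Since p-value > α = 0.01, we fail to reject H₀.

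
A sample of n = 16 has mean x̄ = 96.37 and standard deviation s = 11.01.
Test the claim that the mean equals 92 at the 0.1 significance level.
One-sample t-test:
H₀: μ = 92
H₁: μ ≠ 92
df = n - 1 = 15
t = (x̄ - μ₀) / (s/√n) = (96.37 - 92) / (11.01/√16) = 1.588
p-value = 0.1332

Since p-value > α = 0.1, we fail to reject H₀.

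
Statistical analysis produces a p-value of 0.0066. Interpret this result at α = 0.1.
Since p = 0.0066 < α = 0.1, reject H₀.
There is sufficient evidence to reject the null hypothesis; the result is statistically significant at the 0.1 level.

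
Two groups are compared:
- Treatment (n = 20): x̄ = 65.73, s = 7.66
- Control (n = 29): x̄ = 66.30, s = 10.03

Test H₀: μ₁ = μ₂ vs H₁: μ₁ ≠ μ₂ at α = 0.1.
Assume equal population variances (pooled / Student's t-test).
Student's two-sample t-test (equal variances):
H₀: μ₁ = μ₂
H₁: μ₁ ≠ μ₂
df = n₁ + n₂ - 2 = 47
Pooled variance s_p² = [(n₁-1)s₁² + (n₂-1)s₂²] / (n₁ + n₂ - 2) = [(19)(7.66²) + (28)(10.03²)] / 47 = 83.6524
SE = √(s_p²(1/n₁ + 1/n₂)) = √(83.6524 × (1/20 + 1/29)) = 2.6584
t = (x̄₁ - x̄₂) / SE = (65.73 - 66.30) / 2.6584 = -0.57 / 2.6584 = -0.214
p-value = 0.8312

Since p-value > α = 0.1, we fail to reject H₀.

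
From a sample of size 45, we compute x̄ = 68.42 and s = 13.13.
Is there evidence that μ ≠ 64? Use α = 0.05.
One-sample t-test:
H₀: μ = 64
H₁: μ ≠ 64
df = n - 1 = 44
t = (x̄ - μ₀) / (s/√n) = (68.42 - 64) / (13.13/√45) = 2.258
p-value = 0.0289

Since p-value < α = 0.05, we reject H₀.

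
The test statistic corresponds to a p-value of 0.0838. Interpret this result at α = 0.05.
Since p = 0.0838 > α = 0.05, fail to reject H₀.
There is insufficient evidence to reject the null hypothesis; the result is not statistically significant at the 0.05 level.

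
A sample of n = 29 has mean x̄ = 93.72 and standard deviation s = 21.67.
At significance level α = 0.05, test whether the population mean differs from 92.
One-sample t-test:
H₀: μ = 92
H₁: μ ≠ 92
df = n - 1 = 28
t = (x̄ - μ₀) / (s/√n) = (93.72 - 92) / (21.67/√29) = 0.427
p-value = 0.6723

Since p-value > α = 0.05, we fail to reject H₀.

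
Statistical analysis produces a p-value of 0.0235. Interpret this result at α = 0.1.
Since p = 0.0235 < α = 0.1, reject H₀.
There is sufficient evidence to reject the null hypothesis; the result is statistically significant at the 0.1 level.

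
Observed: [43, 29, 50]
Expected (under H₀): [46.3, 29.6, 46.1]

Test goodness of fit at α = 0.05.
Chi-square goodness of fit test:
H₀: observed counts match expected distribution
H₁: observed counts differ from expected distribution
df = k - 1 = 2
χ² = Σ(O - E)²/E
   = (43 - 46.3)²/46.3 + (29 - 29.6)²/29.6 + (50 - 46.1)²/46.1
   = 0.235 + 0.012 + 0.330
   = 0.58
p-value = 0.7493

Since p-value > α = 0.05, we fail to reject H₀.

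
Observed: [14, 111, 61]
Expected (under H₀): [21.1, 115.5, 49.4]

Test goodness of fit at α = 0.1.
Chi-square goodness of fit test:
H₀: observed counts match expected distribution
H₁: observed counts differ from expected distribution
df = k - 1 = 2
χ² = Σ(O - E)²/E
   = (14 - 21.1)²/21.1 + (111 - 115.5)²/115.5 + (61 - 49.4)²/49.4
   = 2.389 + 0.175 + 2.724
   = 5.29
p-value = 0.0711

Since p-value < α = 0.1, we reject H₀.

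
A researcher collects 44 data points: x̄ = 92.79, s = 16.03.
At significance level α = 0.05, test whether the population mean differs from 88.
One-sample t-test:
H₀: μ = 88
H₁: μ ≠ 88
df = n - 1 = 43
t = (x̄ - μ₀) / (s/√n) = (92.79 - 88) / (16.03/√44) = 1.982
p-value = 0.0539

Since p-value > α = 0.05, we fail to reject H₀.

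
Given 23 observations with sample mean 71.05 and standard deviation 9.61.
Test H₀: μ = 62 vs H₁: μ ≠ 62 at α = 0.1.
One-sample t-test:
H₀: μ = 62
H₁: μ ≠ 62
df = n - 1 = 22
t = (x̄ - μ₀) / (s/√n) = (71.05 - 62) / (9.61/√23) = 4.516
p-value = 0.0002

Since p-value < α = 0.1, we reject H₀.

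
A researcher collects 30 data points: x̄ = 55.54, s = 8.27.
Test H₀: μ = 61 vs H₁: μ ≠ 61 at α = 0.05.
One-sample t-test:
H₀: μ = 61
H₁: μ ≠ 61
df = n - 1 = 29
t = (x̄ - μ₀) / (s/√n) = (55.54 - 61) / (8.27/√30) = -3.616
p-value = 0.0011

Since p-value < α = 0.05, we reject H₀.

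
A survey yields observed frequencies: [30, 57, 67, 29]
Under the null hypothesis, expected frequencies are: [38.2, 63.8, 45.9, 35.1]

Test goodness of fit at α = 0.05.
Chi-square goodness of fit test:
H₀: observed counts match expected distribution
H₁: observed counts differ from expected distribution
df = k - 1 = 3
χ² = Σ(O - E)²/E
   = (30 - 38.2)²/38.2 + (57 - 63.8)²/63.8 + (67 - 45.9)²/45.9 + (29 - 35.1)²/35.1
   = 1.760 + 0.725 + 9.700 + 1.060
   = 13.24
p-value = 0.0041

Since p-value < α = 0.05, we reject H₀.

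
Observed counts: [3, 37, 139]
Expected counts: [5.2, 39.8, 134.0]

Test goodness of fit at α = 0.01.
Chi-square goodness of fit test:
H₀: observed counts match expected distribution
H₁: observed counts differ from expected distribution
df = k - 1 = 2
χ² = Σ(O - E)²/E
   = (3 - 5.2)²/5.2 + (37 - 39.8)²/39.8 + (139 - 134.0)²/134.0
   = 0.931 + 0.197 + 0.187
   = 1.31
p-value = 0.5183

Since p-value > α = 0.01, we fail to reject H₀.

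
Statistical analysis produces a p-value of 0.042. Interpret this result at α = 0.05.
Since p = 0.042 < α = 0.05, reject H₀.
There is sufficient evidence to reject the null hypothesis; the result is statistically significant at the 0.05 level.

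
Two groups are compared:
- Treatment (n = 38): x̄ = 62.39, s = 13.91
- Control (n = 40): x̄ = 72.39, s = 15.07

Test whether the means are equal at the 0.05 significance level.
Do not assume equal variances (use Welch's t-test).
Welch's two-sample t-test:
H₀: μ₁ = μ₂
H₁: μ₁ ≠ μ₂
s₁²/n₁ = 13.91²/38 = 5.0918,  s₂²/n₂ = 15.07²/40 = 5.6776
SE = √(s₁²/n₁ + s₂²/n₂) = √(5.0918 + 5.6776) = 3.2817
df (Welch-Satterthwaite) = (s₁²/n₁ + s₂²/n₂)² / [(s₁²/n₁)²/(n₁-1) + (s₂²/n₂)²/(n₂-1)] ≈ 75.94
t = (x̄₁ - x̄₂) / SE = (62.39 - 72.39) / 3.2817 = -10.00 / 3.2817 = -3.047
p-value = 0.0032

Since p-value < α = 0.05, we reject H₀.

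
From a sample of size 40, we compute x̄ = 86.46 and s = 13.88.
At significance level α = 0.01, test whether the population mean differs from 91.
One-sample t-test:
H₀: μ = 91
H₁: μ ≠ 91
df = n - 1 = 39
t = (x̄ - μ₀) / (s/√n) = (86.46 - 91) / (13.88/√40) = -2.069
p-value = 0.0452

Since p-value > α = 0.01, we fail to reject H₀.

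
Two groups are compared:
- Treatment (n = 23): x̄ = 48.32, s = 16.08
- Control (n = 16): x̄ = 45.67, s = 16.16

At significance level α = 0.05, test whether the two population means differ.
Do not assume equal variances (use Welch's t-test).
Welch's two-sample t-test:
H₀: μ₁ = μ₂
H₁: μ₁ ≠ μ₂
s₁²/n₁ = 16.08²/23 = 11.2420,  s₂²/n₂ = 16.16²/16 = 16.3216
SE = √(s₁²/n₁ + s₂²/n₂) = √(11.2420 + 16.3216) = 5.2501
df (Welch-Satterthwaite) = (s₁²/n₁ + s₂²/n₂)² / [(s₁²/n₁)²/(n₁-1) + (s₂²/n₂)²/(n₂-1)] ≈ 32.32
t = (x̄₁ - x̄₂) / SE = (48.32 - 45.67) / 5.2501 = 2.65 / 5.2501 = 0.505
p-value = 0.6172

Since p-value > α = 0.05, we fail to reject H₀.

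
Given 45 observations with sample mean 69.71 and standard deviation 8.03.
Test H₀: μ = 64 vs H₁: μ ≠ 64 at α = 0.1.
One-sample t-test:
H₀: μ = 64
H₁: μ ≠ 64
df = n - 1 = 44
t = (x̄ - μ₀) / (s/√n) = (69.71 - 64) / (8.03/√45) = 4.770
p-value < 0.0001

Since p-value < α = 0.1, we reject H₀.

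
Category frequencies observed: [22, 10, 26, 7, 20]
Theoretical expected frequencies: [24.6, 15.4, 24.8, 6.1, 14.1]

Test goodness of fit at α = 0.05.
Chi-square goodness of fit test:
H₀: observed counts match expected distribution
H₁: observed counts differ from expected distribution
df = k - 1 = 4
χ² = Σ(O - E)²/E
   = (22 - 24.6)²/24.6 + (10 - 15.4)²/15.4 + (26 - 24.8)²/24.8 + (7 - 6.1)²/6.1 + (20 - 14.1)²/14.1
   = 0.275 + 1.894 + 0.058 + 0.133 + 2.469
   = 4.83
p-value = 0.3054

Since p-value > α = 0.05, we fail to reject H₀.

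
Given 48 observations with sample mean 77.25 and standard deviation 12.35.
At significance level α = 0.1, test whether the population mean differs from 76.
One-sample t-test:
H₀: μ = 76
H₁: μ ≠ 76
df = n - 1 = 47
t = (x̄ - μ₀) / (s/√n) = (77.25 - 76) / (12.35/√48) = 0.701
p-value = 0.4866

Since p-value > α = 0.1, we fail to reject H₀.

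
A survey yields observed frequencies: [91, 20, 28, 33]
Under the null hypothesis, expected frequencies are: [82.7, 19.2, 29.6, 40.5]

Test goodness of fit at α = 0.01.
Chi-square goodness of fit test:
H₀: observed counts match expected distribution
H₁: observed counts differ from expected distribution
df = k - 1 = 3
χ² = Σ(O - E)²/E
   = (91 - 82.7)²/82.7 + (20 - 19.2)²/19.2 + (28 - 29.6)²/29.6 + (33 - 40.5)²/40.5
   = 0.833 + 0.033 + 0.086 + 1.389
   = 2.34
p-value = 0.5046

Since p-value > α = 0.01, we fail to reject H₀.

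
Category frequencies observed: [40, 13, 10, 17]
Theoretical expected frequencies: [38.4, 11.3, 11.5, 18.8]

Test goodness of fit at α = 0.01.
Chi-square goodness of fit test:
H₀: observed counts match expected distribution
H₁: observed counts differ from expected distribution
df = k - 1 = 3
χ² = Σ(O - E)²/E
   = (40 - 38.4)²/38.4 + (13 - 11.3)²/11.3 + (10 - 11.5)²/11.5 + (17 - 18.8)²/18.8
   = 0.067 + 0.256 + 0.196 + 0.172
   = 0.69
p-value = 0.8755

Since p-value > α = 0.01, we fail to reject H₀.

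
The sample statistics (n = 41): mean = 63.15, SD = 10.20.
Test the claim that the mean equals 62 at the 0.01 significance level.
One-sample t-test:
H₀: μ = 62
H₁: μ ≠ 62
df = n - 1 = 40
t = (x̄ - μ₀) / (s/√n) = (63.15 - 62) / (10.20/√41) = 0.722
p-value = 0.4745

Since p-value > α = 0.01, we fail to reject H₀.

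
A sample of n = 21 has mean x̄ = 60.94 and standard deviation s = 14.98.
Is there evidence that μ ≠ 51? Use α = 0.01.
One-sample t-test:
H₀: μ = 51
H₁: μ ≠ 51
df = n - 1 = 20
t = (x̄ - μ₀) / (s/√n) = (60.94 - 51) / (14.98/√21) = 3.041
p-value = 0.0065

Since p-value < α = 0.01, we reject H₀.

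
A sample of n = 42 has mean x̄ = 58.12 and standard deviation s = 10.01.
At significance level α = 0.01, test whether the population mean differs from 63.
One-sample t-test:
H₀: μ = 63
H₁: μ ≠ 63
df = n - 1 = 41
t = (x̄ - μ₀) / (s/√n) = (58.12 - 63) / (10.01/√42) = -3.159
p-value = 0.0030

Since p-value < α = 0.01, we reject H₀.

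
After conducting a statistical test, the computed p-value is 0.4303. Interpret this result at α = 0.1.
Since p = 0.4303 > α = 0.1, fail to reject H₀.
There is insufficient evidence to reject the null hypothesis; the result is not statistically significant at the 0.1 level.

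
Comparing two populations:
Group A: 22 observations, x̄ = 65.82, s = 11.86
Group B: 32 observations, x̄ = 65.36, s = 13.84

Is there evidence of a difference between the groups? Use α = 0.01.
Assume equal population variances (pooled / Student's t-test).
Student's two-sample t-test (equal variances):
H₀: μ₁ = μ₂
H₁: μ₁ ≠ μ₂
df = n₁ + n₂ - 2 = 52
Pooled variance s_p² = [(n₁-1)s₁² + (n₂-1)s₂²] / (n₁ + n₂ - 2) = [(21)(11.86²) + (31)(13.84²)] / 52 = 170.9955
SE = √(s_p²(1/n₁ + 1/n₂)) = √(170.9955 × (1/22 + 1/32)) = 3.6216
t = (x̄₁ - x̄₂) / SE = (65.82 - 65.36) / 3.6216 = 0.46 / 3.6216 = 0.127
p-value = 0.8994

Since p-value > α = 0.01, we fail to reject H₀.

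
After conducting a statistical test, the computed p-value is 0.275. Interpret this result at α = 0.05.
Since p = 0.275 > α = 0.05, fail to reject H₀.
There is insufficient evidence to reject the null hypothesis; the result is not statistically significant at the 0.05 level.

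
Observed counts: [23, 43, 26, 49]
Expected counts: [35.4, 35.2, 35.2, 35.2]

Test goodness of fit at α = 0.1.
Chi-square goodness of fit test:
H₀: observed counts match expected distribution
H₁: observed counts differ from expected distribution
df = k - 1 = 3
χ² = Σ(O - E)²/E
   = (23 - 35.4)²/35.4 + (43 - 35.2)²/35.2 + (26 - 35.2)²/35.2 + (49 - 35.2)²/35.2
   = 4.344 + 1.728 + 2.405 + 5.410
   = 13.89
p-value = 0.0031

Since p-value < α = 0.1, we reject H₀.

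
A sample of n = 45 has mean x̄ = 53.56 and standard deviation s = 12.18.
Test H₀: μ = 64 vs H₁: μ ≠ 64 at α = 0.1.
One-sample t-test:
H₀: μ = 64
H₁: μ ≠ 64
df = n - 1 = 44
t = (x̄ - μ₀) / (s/√n) = (53.56 - 64) / (12.18/√45) = -5.750
p-value < 0.0001

Since p-value < α = 0.1, we reject H₀.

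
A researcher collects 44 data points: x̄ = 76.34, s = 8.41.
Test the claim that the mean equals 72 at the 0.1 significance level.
One-sample t-test:
H₀: μ = 72
H₁: μ ≠ 72
df = n - 1 = 43
t = (x̄ - μ₀) / (s/√n) = (76.34 - 72) / (8.41/√44) = 3.423
p-value = 0.0014

Since p-value < α = 0.1, we reject H₀.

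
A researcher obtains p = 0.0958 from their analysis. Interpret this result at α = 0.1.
Since p = 0.0958 < α = 0.1, reject H₀.
There is sufficient evidence to reject the null hypothesis; the result is statistically significant at the 0.1 level.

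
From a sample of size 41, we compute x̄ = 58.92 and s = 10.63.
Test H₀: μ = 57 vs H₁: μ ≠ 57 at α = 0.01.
One-sample t-test:
H₀: μ = 57
H₁: μ ≠ 57
df = n - 1 = 40
t = (x̄ - μ₀) / (s/√n) = (58.92 - 57) / (10.63/√41) = 1.157
p-value = 0.2543

Since p-value > α = 0.01, we fail to reject H₀.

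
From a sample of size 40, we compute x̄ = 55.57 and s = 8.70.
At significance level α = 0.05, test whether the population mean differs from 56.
One-sample t-test:
H₀: μ = 56
H₁: μ ≠ 56
df = n - 1 = 39
t = (x̄ - μ₀) / (s/√n) = (55.57 - 56) / (8.70/√40) = -0.313
p-value = 0.7563

Since p-value > α = 0.05, we fail to reject H₀.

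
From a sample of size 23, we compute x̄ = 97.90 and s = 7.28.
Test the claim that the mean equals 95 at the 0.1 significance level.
One-sample t-test:
H₀: μ = 95
H₁: μ ≠ 95
df = n - 1 = 22
t = (x̄ - μ₀) / (s/√n) = (97.90 - 95) / (7.28/√23) = 1.910
p-value = 0.0692

Since p-value < α = 0.1, we reject H₀.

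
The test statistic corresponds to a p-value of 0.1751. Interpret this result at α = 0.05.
Since p = 0.1751 > α = 0.05, fail to reject H₀.
There is insufficient evidence to reject the null hypothesis; the result is not statistically significant at the 0.05 level.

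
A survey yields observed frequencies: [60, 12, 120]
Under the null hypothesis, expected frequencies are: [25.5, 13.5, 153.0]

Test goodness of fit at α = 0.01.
Chi-square goodness of fit test:
H₀: observed counts match expected distribution
H₁: observed counts differ from expected distribution
df = k - 1 = 2
χ² = Σ(O - E)²/E
   = (60 - 25.5)²/25.5 + (12 - 13.5)²/13.5 + (120 - 153.0)²/153.0
   = 46.676 + 0.167 + 7.118
   = 53.96
p-value < 0.0001

Since p-value < α = 0.01, we reject H₀.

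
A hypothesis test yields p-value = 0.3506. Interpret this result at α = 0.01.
Since p = 0.3506 > α = 0.01, fail to reject H₀.
There is insufficient evidence to reject the null hypothesis; the result is not statistically significant at the 0.01 level.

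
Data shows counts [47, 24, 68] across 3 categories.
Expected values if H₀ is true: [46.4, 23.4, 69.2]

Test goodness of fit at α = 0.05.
Chi-square goodness of fit test:
H₀: observed counts match expected distribution
H₁: observed counts differ from expected distribution
df = k - 1 = 2
χ² = Σ(O - E)²/E
   = (47 - 46.4)²/46.4 + (24 - 23.4)²/23.4 + (68 - 69.2)²/69.2
   = 0.008 + 0.015 + 0.021
   = 0.04
p-value = 0.9783

Since p-value > α = 0.05, we fail to reject H₀.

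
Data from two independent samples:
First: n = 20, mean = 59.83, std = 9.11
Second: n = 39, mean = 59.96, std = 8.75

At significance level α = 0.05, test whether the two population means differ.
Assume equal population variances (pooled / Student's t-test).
Student's two-sample t-test (equal variances):
H₀: μ₁ = μ₂
H₁: μ₁ ≠ μ₂
df = n₁ + n₂ - 2 = 57
Pooled variance s_p² = [(n₁-1)s₁² + (n₂-1)s₂²] / (n₁ + n₂ - 2) = [(19)(9.11²) + (38)(8.75²)] / 57 = 78.7057
SE = √(s_p²(1/n₁ + 1/n₂)) = √(78.7057 × (1/20 + 1/39)) = 2.4400
t = (x̄₁ - x̄₂) / SE = (59.83 - 59.96) / 2.4400 = -0.13 / 2.4400 = -0.053
p-value = 0.9577

Since p-value > α = 0.05, we fail to reject H₀.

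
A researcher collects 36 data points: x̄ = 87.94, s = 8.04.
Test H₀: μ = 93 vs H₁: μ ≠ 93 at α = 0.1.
One-sample t-test:
H₀: μ = 93
H₁: μ ≠ 93
df = n - 1 = 35
t = (x̄ - μ₀) / (s/√n) = (87.94 - 93) / (8.04/√36) = -3.776
p-value = 0.0006

Since p-value < α = 0.1, we reject H₀.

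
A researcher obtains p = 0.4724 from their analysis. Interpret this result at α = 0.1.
Since p = 0.4724 > α = 0.1, fail to reject H₀.
There is insufficient evidence to reject the null hypothesis; the result is not statistically significant at the 0.1 level.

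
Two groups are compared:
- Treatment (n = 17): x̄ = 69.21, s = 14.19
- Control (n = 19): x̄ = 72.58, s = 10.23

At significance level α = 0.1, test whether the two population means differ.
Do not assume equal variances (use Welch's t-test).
Welch's two-sample t-test:
H₀: μ₁ = μ₂
H₁: μ₁ ≠ μ₂
s₁²/n₁ = 14.19²/17 = 11.8445,  s₂²/n₂ = 10.23²/19 = 5.5080
SE = √(s₁²/n₁ + s₂²/n₂) = √(11.8445 + 5.5080) = 4.1656
df (Welch-Satterthwaite) = (s₁²/n₁ + s₂²/n₂)² / [(s₁²/n₁)²/(n₁-1) + (s₂²/n₂)²/(n₂-1)] ≈ 28.80
t = (x̄₁ - x̄₂) / SE = (69.21 - 72.58) / 4.1656 = -3.37 / 4.1656 = -0.809
p-value = 0.4251

Since p-value > α = 0.1, we fail to reject H₀.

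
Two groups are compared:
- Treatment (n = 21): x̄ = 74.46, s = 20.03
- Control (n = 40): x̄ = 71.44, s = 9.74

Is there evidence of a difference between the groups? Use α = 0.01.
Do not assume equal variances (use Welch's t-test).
Welch's two-sample t-test:
H₀: μ₁ = μ₂
H₁: μ₁ ≠ μ₂
s₁²/n₁ = 20.03²/21 = 19.1048,  s₂²/n₂ = 9.74²/40 = 2.3717
SE = √(s₁²/n₁ + s₂²/n₂) = √(19.1048 + 2.3717) = 4.6343
df (Welch-Satterthwaite) = (s₁²/n₁ + s₂²/n₂)² / [(s₁²/n₁)²/(n₁-1) + (s₂²/n₂)²/(n₂-1)] ≈ 25.08
t = (x̄₁ - x̄₂) / SE = (74.46 - 71.44) / 4.6343 = 3.02 / 4.6343 = 0.652
p-value = 0.5205

Since p-value > α = 0.01, we fail to reject H₀.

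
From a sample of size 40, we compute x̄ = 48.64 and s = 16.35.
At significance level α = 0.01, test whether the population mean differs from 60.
One-sample t-test:
H₀: μ = 60
H₁: μ ≠ 60
df = n - 1 = 39
t = (x̄ - μ₀) / (s/√n) = (48.64 - 60) / (16.35/√40) = -4.394
p-value = 0.0001

Since p-value < α = 0.01, we reject H₀.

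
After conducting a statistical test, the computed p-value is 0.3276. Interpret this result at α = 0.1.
Since p = 0.3276 > α = 0.1, fail to reject H₀.
There is insufficient evidence to reject the null hypothesis; the result is not statistically significant at the 0.1 level.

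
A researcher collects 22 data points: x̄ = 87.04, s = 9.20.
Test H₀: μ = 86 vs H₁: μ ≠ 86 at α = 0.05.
One-sample t-test:
H₀: μ = 86
H₁: μ ≠ 86
df = n - 1 = 21
t = (x̄ - μ₀) / (s/√n) = (87.04 - 86) / (9.20/√22) = 0.530
p-value = 0.6015

Since p-value > α = 0.05, we fail to reject H₀.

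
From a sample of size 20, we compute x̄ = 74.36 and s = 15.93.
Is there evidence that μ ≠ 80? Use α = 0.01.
One-sample t-test:
H₀: μ = 80
H₁: μ ≠ 80
df = n - 1 = 19
t = (x̄ - μ₀) / (s/√n) = (74.36 - 80) / (15.93/√20) = -1.583
p-value = 0.1298

Since p-value > α = 0.01, we fail to reject H₀.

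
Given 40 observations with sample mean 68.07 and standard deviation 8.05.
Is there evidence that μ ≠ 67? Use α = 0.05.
One-sample t-test:
H₀: μ = 67
H₁: μ ≠ 67
df = n - 1 = 39
t = (x̄ - μ₀) / (s/√n) = (68.07 - 67) / (8.05/√40) = 0.841
p-value = 0.4057

Since p-value > α = 0.05, we fail to reject H₀.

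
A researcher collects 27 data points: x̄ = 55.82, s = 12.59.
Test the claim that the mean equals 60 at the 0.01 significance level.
One-sample t-test:
H₀: μ = 60
H₁: μ ≠ 60
df = n - 1 = 26
t = (x̄ - μ₀) / (s/√n) = (55.82 - 60) / (12.59/√27) = -1.725
p-value = 0.0964

Since p-value > α = 0.01, we fail to reject H₀.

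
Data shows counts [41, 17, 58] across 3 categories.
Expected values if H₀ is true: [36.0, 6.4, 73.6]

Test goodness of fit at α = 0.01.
Chi-square goodness of fit test:
H₀: observed counts match expected distribution
H₁: observed counts differ from expected distribution
df = k - 1 = 2
χ² = Σ(O - E)²/E
   = (41 - 36.0)²/36.0 + (17 - 6.4)²/6.4 + (58 - 73.6)²/73.6
   = 0.694 + 17.556 + 3.307
   = 21.56
p-value < 0.0001

Since p-value < α = 0.01, we reject H₀.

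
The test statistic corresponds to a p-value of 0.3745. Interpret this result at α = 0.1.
Since p = 0.3745 > α = 0.1, fail to reject H₀.
There is insufficient evidence to reject the null hypothesis; the result is not statistically significant at the 0.1 level.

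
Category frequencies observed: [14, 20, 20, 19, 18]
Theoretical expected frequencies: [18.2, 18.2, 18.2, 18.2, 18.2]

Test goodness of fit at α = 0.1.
Chi-square goodness of fit test:
H₀: observed counts match expected distribution
H₁: observed counts differ from expected distribution
df = k - 1 = 4
χ² = Σ(O - E)²/E
   = (14 - 18.2)²/18.2 + (20 - 18.2)²/18.2 + (20 - 18.2)²/18.2 + (19 - 18.2)²/18.2 + (18 - 18.2)²/18.2
   = 0.969 + 0.178 + 0.178 + 0.035 + 0.002
   = 1.36
p-value = 0.8507

Since p-value > α = 0.1, we fail to reject H₀.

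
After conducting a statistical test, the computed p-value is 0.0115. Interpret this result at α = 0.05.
Since p = 0.0115 < α = 0.05, reject H₀.
There is sufficient evidence to reject the null hypothesis; the result is statistically significant at the 0.05 level.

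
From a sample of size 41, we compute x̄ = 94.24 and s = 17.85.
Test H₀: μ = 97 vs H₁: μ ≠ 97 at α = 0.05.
One-sample t-test:
H₀: μ = 97
H₁: μ ≠ 97
df = n - 1 = 40
t = (x̄ - μ₀) / (s/√n) = (94.24 - 97) / (17.85/√41) = -0.990
p-value = 0.3281

Since p-value > α = 0.05, we fail to reject H₀.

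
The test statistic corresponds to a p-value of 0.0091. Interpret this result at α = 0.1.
Since p = 0.0091 < α = 0.1, reject H₀.
There is sufficient evidence to reject the null hypothesis; the result is statistically significant at the 0.1 level.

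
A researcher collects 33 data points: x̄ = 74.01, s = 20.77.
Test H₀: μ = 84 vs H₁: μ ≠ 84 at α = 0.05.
One-sample t-test:
H₀: μ = 84
H₁: μ ≠ 84
df = n - 1 = 32
t = (x̄ - μ₀) / (s/√n) = (74.01 - 84) / (20.77/√33) = -2.763
p-value = 0.0094

Since p-value < α = 0.05, we reject H₀.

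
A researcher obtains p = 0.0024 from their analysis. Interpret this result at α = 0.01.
Since p = 0.0024 < α = 0.01, reject H₀.
There is sufficient evidence to reject the null hypothesis; the result is statistically significant at the 0.01 level.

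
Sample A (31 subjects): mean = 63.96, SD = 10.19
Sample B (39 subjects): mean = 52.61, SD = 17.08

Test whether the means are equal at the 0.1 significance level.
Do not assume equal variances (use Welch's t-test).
Welch's two-sample t-test:
H₀: μ₁ = μ₂
H₁: μ₁ ≠ μ₂
s₁²/n₁ = 10.19²/31 = 3.3496,  s₂²/n₂ = 17.08²/39 = 7.4802
SE = √(s₁²/n₁ + s₂²/n₂) = √(3.3496 + 7.4802) = 3.2909
df (Welch-Satterthwaite) = (s₁²/n₁ + s₂²/n₂)² / [(s₁²/n₁)²/(n₁-1) + (s₂²/n₂)²/(n₂-1)] ≈ 63.52
t = (x̄₁ - x̄₂) / SE = (63.96 - 52.61) / 3.2909 = 11.35 / 3.2909 = 3.449
p-value = 0.0010

Since p-value < α = 0.1, we reject H₀.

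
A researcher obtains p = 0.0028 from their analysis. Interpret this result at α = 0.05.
Since p = 0.0028 < α = 0.05, reject H₀.
There is sufficient evidence to reject the null hypothesis; the result is statistically significant at the 0.05 level.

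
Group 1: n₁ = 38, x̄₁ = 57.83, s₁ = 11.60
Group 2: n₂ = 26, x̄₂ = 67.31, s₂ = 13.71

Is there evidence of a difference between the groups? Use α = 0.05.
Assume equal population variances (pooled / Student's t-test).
Student's two-sample t-test (equal variances):
H₀: μ₁ = μ₂
H₁: μ₁ ≠ μ₂
df = n₁ + n₂ - 2 = 62
Pooled variance s_p² = [(n₁-1)s₁² + (n₂-1)s₂²] / (n₁ + n₂ - 2) = [(37)(11.60²) + (25)(13.71²)] / 62 = 156.0939
SE = √(s_p²(1/n₁ + 1/n₂)) = √(156.0939 × (1/38 + 1/26)) = 3.1798
t = (x̄₁ - x̄₂) / SE = (57.83 - 67.31) / 3.1798 = -9.48 / 3.1798 = -2.981
p-value = 0.0041

Since p-value < α = 0.05, we reject H₀.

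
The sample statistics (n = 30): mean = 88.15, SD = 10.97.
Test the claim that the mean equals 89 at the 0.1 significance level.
One-sample t-test:
H₀: μ = 89
H₁: μ ≠ 89
df = n - 1 = 29
t = (x̄ - μ₀) / (s/√n) = (88.15 - 89) / (10.97/√30) = -0.424
p-value = 0.6744

Since p-value > α = 0.1, we fail to reject H₀.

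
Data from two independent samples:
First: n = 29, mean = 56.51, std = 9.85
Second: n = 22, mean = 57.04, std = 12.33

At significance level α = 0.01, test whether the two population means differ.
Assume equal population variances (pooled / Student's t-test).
Student's two-sample t-test (equal variances):
H₀: μ₁ = μ₂
H₁: μ₁ ≠ μ₂
df = n₁ + n₂ - 2 = 49
Pooled variance s_p² = [(n₁-1)s₁² + (n₂-1)s₂²] / (n₁ + n₂ - 2) = [(28)(9.85²) + (21)(12.33²)] / 49 = 120.5967
SE = √(s_p²(1/n₁ + 1/n₂)) = √(120.5967 × (1/29 + 1/22)) = 3.1049
t = (x̄₁ - x̄₂) / SE = (56.51 - 57.04) / 3.1049 = -0.53 / 3.1049 = -0.171
p-value = 0.8652

Since p-value > α = 0.01, we fail to reject H₀.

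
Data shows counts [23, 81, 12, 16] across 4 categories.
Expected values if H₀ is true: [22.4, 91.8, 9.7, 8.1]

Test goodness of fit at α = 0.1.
Chi-square goodness of fit test:
H₀: observed counts match expected distribution
H₁: observed counts differ from expected distribution
df = k - 1 = 3
χ² = Σ(O - E)²/E
   = (23 - 22.4)²/22.4 + (81 - 91.8)²/91.8 + (12 - 9.7)²/9.7 + (16 - 8.1)²/8.1
   = 0.016 + 1.271 + 0.545 + 7.705
   = 9.54
p-value = 0.0229

Since p-value < α = 0.1, we reject H₀.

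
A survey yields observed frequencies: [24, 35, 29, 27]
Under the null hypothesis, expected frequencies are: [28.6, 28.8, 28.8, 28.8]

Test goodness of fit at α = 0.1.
Chi-square goodness of fit test:
H₀: observed counts match expected distribution
H₁: observed counts differ from expected distribution
df = k - 1 = 3
χ² = Σ(O - E)²/E
   = (24 - 28.6)²/28.6 + (35 - 28.8)²/28.8 + (29 - 28.8)²/28.8 + (27 - 28.8)²/28.8
   = 0.740 + 1.335 + 0.001 + 0.113
   = 2.19
p-value = 0.5342

Since p-value > α = 0.1, we fail to reject H₀.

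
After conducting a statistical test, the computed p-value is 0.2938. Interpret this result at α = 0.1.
Since p = 0.2938 > α = 0.1, fail to reject H₀.
There is insufficient evidence to reject the null hypothesis; the result is not statistically significant at the 0.1 level.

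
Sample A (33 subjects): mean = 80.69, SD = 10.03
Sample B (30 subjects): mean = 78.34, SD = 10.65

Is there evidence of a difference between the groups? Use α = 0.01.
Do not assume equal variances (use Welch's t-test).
Welch's two-sample t-test:
H₀: μ₁ = μ₂
H₁: μ₁ ≠ μ₂
s₁²/n₁ = 10.03²/33 = 3.0485,  s₂²/n₂ = 10.65²/30 = 3.7808
SE = √(s₁²/n₁ + s₂²/n₂) = √(3.0485 + 3.7808) = 2.6133
df (Welch-Satterthwaite) = (s₁²/n₁ + s₂²/n₂)² / [(s₁²/n₁)²/(n₁-1) + (s₂²/n₂)²/(n₂-1)] ≈ 59.54
t = (x̄₁ - x̄₂) / SE = (80.69 - 78.34) / 2.6133 = 2.35 / 2.6133 = 0.899
p-value = 0.3721

Since p-value > α = 0.01, we fail to reject H₀.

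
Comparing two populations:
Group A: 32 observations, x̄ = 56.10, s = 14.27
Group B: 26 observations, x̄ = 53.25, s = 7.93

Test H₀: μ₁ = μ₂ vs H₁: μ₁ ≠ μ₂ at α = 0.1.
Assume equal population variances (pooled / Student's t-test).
Student's two-sample t-test (equal variances):
H₀: μ₁ = μ₂
H₁: μ₁ ≠ μ₂
df = n₁ + n₂ - 2 = 56
Pooled variance s_p² = [(n₁-1)s₁² + (n₂-1)s₂²] / (n₁ + n₂ - 2) = [(31)(14.27²) + (25)(7.93²)] / 56 = 140.7990
SE = √(s_p²(1/n₁ + 1/n₂)) = √(140.7990 × (1/32 + 1/26)) = 3.1329
t = (x̄₁ - x̄₂) / SE = (56.10 - 53.25) / 3.1329 = 2.85 / 3.1329 = 0.910
p-value = 0.3669

Since p-value > α = 0.1, we fail to reject H₀.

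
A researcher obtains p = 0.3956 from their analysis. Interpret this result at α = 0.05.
Since p = 0.3956 > α = 0.05, fail to reject H₀.
There is insufficient evidence to reject the null hypothesis; the result is not statistically significant at the 0.05 level.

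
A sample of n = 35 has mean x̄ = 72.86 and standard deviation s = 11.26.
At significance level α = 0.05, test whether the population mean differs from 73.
One-sample t-test:
H₀: μ = 73
H₁: μ ≠ 73
df = n - 1 = 34
t = (x̄ - μ₀) / (s/√n) = (72.86 - 73) / (11.26/√35) = -0.074
p-value = 0.9418

Since p-value > α = 0.05, we fail to reject H₀.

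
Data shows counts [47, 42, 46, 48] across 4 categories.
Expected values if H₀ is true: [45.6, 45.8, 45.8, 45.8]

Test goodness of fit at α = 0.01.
Chi-square goodness of fit test:
H₀: observed counts match expected distribution
H₁: observed counts differ from expected distribution
df = k - 1 = 3
χ² = Σ(O - E)²/E
   = (47 - 45.6)²/45.6 + (42 - 45.8)²/45.8 + (46 - 45.8)²/45.8 + (48 - 45.8)²/45.8
   = 0.043 + 0.315 + 0.001 + 0.106
   = 0.46
p-value = 0.9266

Since p-value > α = 0.01, we fail to reject H₀.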